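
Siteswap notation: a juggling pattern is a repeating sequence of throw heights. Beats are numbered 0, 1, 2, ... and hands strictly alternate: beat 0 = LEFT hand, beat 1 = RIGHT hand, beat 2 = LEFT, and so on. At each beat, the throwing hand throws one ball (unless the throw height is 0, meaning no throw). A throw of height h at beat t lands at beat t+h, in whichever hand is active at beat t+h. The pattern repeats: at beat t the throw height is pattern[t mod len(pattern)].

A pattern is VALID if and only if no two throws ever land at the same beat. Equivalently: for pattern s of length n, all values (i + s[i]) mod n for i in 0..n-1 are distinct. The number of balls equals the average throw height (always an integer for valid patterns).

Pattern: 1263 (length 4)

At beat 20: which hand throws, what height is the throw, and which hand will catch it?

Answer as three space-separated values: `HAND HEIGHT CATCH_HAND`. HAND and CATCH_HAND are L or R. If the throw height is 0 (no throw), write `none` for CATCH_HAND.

Beat 20: 20 mod 2 = 0, so hand = L
Throw height = pattern[20 mod 4] = pattern[0] = 1
Lands at beat 20+1=21, 21 mod 2 = 1, so catch hand = R

Answer: L 1 R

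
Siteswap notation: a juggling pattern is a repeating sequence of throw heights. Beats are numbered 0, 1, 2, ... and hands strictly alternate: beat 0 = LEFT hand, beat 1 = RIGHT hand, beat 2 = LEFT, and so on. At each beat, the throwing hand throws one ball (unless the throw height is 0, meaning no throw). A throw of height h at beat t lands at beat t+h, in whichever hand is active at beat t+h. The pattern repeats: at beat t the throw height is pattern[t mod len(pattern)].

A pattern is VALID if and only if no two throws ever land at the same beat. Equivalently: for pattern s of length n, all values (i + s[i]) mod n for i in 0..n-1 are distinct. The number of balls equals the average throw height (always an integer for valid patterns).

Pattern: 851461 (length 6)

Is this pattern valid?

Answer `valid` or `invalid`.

Answer: invalid

Derivation:
i=0: (i + s[i]) mod n = (0 + 8) mod 6 = 2
i=1: (i + s[i]) mod n = (1 + 5) mod 6 = 0
i=2: (i + s[i]) mod n = (2 + 1) mod 6 = 3
i=3: (i + s[i]) mod n = (3 + 4) mod 6 = 1
i=4: (i + s[i]) mod n = (4 + 6) mod 6 = 4
i=5: (i + s[i]) mod n = (5 + 1) mod 6 = 0
Residues: [2, 0, 3, 1, 4, 0], distinct: False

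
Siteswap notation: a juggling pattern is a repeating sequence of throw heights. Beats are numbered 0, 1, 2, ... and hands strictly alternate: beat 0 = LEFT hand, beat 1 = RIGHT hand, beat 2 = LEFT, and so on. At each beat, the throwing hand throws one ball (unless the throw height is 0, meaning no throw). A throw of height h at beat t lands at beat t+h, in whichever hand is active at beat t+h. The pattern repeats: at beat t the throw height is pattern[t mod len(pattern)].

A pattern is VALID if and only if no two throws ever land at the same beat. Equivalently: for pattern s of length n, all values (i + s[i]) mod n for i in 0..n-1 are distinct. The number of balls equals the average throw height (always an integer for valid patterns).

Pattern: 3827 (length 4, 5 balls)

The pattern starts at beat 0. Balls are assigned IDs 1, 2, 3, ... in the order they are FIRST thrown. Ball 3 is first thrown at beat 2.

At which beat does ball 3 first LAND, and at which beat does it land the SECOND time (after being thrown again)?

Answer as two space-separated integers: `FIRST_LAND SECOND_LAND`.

Beat 0 (L): throw ball1 h=3 -> lands@3:R; in-air after throw: [b1@3:R]
Beat 1 (R): throw ball2 h=8 -> lands@9:R; in-air after throw: [b1@3:R b2@9:R]
Beat 2 (L): throw ball3 h=2 -> lands@4:L; in-air after throw: [b1@3:R b3@4:L b2@9:R]
Beat 3 (R): throw ball1 h=7 -> lands@10:L; in-air after throw: [b3@4:L b2@9:R b1@10:L]
Beat 4 (L): throw ball3 h=3 -> lands@7:R; in-air after throw: [b3@7:R b2@9:R b1@10:L]
Beat 5 (R): throw ball4 h=8 -> lands@13:R; in-air after throw: [b3@7:R b2@9:R b1@10:L b4@13:R]
Beat 6 (L): throw ball5 h=2 -> lands@8:L; in-air after throw: [b3@7:R b5@8:L b2@9:R b1@10:L b4@13:R]
Beat 7 (R): throw ball3 h=7 -> lands@14:L; in-air after throw: [b5@8:L b2@9:R b1@10:L b4@13:R b3@14:L]
Ball 3: thrown@2 h=2 -> first land @4; rethrown@4 h=3 -> second land @7

Answer: 4 7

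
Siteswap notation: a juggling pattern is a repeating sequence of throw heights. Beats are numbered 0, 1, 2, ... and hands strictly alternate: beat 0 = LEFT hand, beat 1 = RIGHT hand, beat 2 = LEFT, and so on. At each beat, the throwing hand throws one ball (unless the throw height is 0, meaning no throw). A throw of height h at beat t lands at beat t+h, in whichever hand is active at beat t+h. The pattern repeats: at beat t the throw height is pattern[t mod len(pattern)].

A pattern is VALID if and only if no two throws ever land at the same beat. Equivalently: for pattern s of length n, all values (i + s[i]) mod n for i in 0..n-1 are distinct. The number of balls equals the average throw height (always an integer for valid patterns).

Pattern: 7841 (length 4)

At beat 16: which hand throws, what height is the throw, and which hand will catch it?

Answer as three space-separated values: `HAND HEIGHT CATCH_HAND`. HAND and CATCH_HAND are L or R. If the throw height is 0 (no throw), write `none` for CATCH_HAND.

Beat 16: 16 mod 2 = 0, so hand = L
Throw height = pattern[16 mod 4] = pattern[0] = 7
Lands at beat 16+7=23, 23 mod 2 = 1, so catch hand = R

Answer: L 7 R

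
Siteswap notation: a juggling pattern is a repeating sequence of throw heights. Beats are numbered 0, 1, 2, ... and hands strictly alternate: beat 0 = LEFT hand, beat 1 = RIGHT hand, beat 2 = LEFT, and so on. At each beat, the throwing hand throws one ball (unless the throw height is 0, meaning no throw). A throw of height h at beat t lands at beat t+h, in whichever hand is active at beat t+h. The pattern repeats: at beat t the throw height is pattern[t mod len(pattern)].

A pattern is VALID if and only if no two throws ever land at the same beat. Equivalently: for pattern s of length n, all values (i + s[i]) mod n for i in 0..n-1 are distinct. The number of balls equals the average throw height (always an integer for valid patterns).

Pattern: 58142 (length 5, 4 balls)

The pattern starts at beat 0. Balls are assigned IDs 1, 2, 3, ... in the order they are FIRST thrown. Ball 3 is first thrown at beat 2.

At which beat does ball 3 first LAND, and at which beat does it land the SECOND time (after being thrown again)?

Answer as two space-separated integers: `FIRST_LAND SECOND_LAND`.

Beat 0 (L): throw ball1 h=5 -> lands@5:R; in-air after throw: [b1@5:R]
Beat 1 (R): throw ball2 h=8 -> lands@9:R; in-air after throw: [b1@5:R b2@9:R]
Beat 2 (L): throw ball3 h=1 -> lands@3:R; in-air after throw: [b3@3:R b1@5:R b2@9:R]
Beat 3 (R): throw ball3 h=4 -> lands@7:R; in-air after throw: [b1@5:R b3@7:R b2@9:R]
Beat 4 (L): throw ball4 h=2 -> lands@6:L; in-air after throw: [b1@5:R b4@6:L b3@7:R b2@9:R]
Beat 5 (R): throw ball1 h=5 -> lands@10:L; in-air after throw: [b4@6:L b3@7:R b2@9:R b1@10:L]
Beat 6 (L): throw ball4 h=8 -> lands@14:L; in-air after throw: [b3@7:R b2@9:R b1@10:L b4@14:L]
Beat 7 (R): throw ball3 h=1 -> lands@8:L; in-air after throw: [b3@8:L b2@9:R b1@10:L b4@14:L]
Ball 3: thrown@2 h=1 -> first land @3; rethrown@3 h=4 -> second land @7

Answer: 3 7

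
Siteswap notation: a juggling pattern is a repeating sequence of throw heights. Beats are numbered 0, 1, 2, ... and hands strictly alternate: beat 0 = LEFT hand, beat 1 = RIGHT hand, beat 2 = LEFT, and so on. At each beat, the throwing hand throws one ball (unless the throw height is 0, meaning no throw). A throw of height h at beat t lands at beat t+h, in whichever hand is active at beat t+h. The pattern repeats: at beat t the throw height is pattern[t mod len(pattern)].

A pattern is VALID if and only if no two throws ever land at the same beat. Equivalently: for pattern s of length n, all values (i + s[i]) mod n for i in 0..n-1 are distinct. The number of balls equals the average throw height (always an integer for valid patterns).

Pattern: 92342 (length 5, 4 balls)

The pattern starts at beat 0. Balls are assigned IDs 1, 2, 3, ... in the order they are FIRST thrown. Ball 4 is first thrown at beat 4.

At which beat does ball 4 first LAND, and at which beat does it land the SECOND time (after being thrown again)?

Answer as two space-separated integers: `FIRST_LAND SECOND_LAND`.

Answer: 6 8

Derivation:
Beat 0 (L): throw ball1 h=9 -> lands@9:R; in-air after throw: [b1@9:R]
Beat 1 (R): throw ball2 h=2 -> lands@3:R; in-air after throw: [b2@3:R b1@9:R]
Beat 2 (L): throw ball3 h=3 -> lands@5:R; in-air after throw: [b2@3:R b3@5:R b1@9:R]
Beat 3 (R): throw ball2 h=4 -> lands@7:R; in-air after throw: [b3@5:R b2@7:R b1@9:R]
Beat 4 (L): throw ball4 h=2 -> lands@6:L; in-air after throw: [b3@5:R b4@6:L b2@7:R b1@9:R]
Beat 5 (R): throw ball3 h=9 -> lands@14:L; in-air after throw: [b4@6:L b2@7:R b1@9:R b3@14:L]
Beat 6 (L): throw ball4 h=2 -> lands@8:L; in-air after throw: [b2@7:R b4@8:L b1@9:R b3@14:L]
Beat 7 (R): throw ball2 h=3 -> lands@10:L; in-air after throw: [b4@8:L b1@9:R b2@10:L b3@14:L]
Beat 8 (L): throw ball4 h=4 -> lands@12:L; in-air after throw: [b1@9:R b2@10:L b4@12:L b3@14:L]
Ball 4: thrown@4 h=2 -> first land @6; rethrown@6 h=2 -> second land @8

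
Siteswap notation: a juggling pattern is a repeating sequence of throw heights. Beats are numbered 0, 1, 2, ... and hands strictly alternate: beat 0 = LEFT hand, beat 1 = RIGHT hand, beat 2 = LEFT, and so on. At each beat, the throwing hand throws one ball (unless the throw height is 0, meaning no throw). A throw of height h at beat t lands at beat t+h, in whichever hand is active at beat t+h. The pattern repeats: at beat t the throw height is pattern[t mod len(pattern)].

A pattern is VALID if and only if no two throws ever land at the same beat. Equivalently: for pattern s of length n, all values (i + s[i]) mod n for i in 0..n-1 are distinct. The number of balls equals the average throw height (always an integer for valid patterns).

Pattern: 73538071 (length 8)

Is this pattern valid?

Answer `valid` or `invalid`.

i=0: (i + s[i]) mod n = (0 + 7) mod 8 = 7
i=1: (i + s[i]) mod n = (1 + 3) mod 8 = 4
i=2: (i + s[i]) mod n = (2 + 5) mod 8 = 7
i=3: (i + s[i]) mod n = (3 + 3) mod 8 = 6
i=4: (i + s[i]) mod n = (4 + 8) mod 8 = 4
i=5: (i + s[i]) mod n = (5 + 0) mod 8 = 5
i=6: (i + s[i]) mod n = (6 + 7) mod 8 = 5
i=7: (i + s[i]) mod n = (7 + 1) mod 8 = 0
Residues: [7, 4, 7, 6, 4, 5, 5, 0], distinct: False

Answer: invalid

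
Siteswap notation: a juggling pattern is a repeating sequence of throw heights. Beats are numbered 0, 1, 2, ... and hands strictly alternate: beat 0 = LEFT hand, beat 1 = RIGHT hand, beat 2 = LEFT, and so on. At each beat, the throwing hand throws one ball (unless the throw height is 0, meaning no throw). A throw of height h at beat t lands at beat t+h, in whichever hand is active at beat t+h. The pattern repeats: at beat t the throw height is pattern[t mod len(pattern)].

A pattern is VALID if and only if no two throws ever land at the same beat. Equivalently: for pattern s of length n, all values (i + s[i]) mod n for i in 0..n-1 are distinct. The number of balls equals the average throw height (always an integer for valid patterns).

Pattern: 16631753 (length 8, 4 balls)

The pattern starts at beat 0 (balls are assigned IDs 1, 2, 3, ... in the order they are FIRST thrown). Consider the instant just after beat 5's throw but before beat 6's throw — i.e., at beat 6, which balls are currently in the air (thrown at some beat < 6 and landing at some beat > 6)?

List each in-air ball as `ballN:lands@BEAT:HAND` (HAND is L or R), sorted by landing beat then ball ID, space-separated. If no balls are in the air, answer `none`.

Answer: ball1:lands@7:R ball2:lands@8:L ball4:lands@12:L

Derivation:
Beat 0 (L): throw ball1 h=1 -> lands@1:R; in-air after throw: [b1@1:R]
Beat 1 (R): throw ball1 h=6 -> lands@7:R; in-air after throw: [b1@7:R]
Beat 2 (L): throw ball2 h=6 -> lands@8:L; in-air after throw: [b1@7:R b2@8:L]
Beat 3 (R): throw ball3 h=3 -> lands@6:L; in-air after throw: [b3@6:L b1@7:R b2@8:L]
Beat 4 (L): throw ball4 h=1 -> lands@5:R; in-air after throw: [b4@5:R b3@6:L b1@7:R b2@8:L]
Beat 5 (R): throw ball4 h=7 -> lands@12:L; in-air after throw: [b3@6:L b1@7:R b2@8:L b4@12:L]
Beat 6 (L): throw ball3 h=5 -> lands@11:R; in-air after throw: [b1@7:R b2@8:L b3@11:R b4@12:L]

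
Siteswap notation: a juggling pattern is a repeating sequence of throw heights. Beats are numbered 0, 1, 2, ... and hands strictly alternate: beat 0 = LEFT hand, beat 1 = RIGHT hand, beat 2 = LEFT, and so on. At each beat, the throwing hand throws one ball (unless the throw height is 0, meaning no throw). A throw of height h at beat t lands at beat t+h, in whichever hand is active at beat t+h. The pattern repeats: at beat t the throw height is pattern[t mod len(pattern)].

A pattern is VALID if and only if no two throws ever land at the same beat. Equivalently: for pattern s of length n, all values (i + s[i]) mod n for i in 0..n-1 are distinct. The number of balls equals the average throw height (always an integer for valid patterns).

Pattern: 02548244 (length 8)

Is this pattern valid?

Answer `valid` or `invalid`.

Answer: invalid

Derivation:
i=0: (i + s[i]) mod n = (0 + 0) mod 8 = 0
i=1: (i + s[i]) mod n = (1 + 2) mod 8 = 3
i=2: (i + s[i]) mod n = (2 + 5) mod 8 = 7
i=3: (i + s[i]) mod n = (3 + 4) mod 8 = 7
i=4: (i + s[i]) mod n = (4 + 8) mod 8 = 4
i=5: (i + s[i]) mod n = (5 + 2) mod 8 = 7
i=6: (i + s[i]) mod n = (6 + 4) mod 8 = 2
i=7: (i + s[i]) mod n = (7 + 4) mod 8 = 3
Residues: [0, 3, 7, 7, 4, 7, 2, 3], distinct: False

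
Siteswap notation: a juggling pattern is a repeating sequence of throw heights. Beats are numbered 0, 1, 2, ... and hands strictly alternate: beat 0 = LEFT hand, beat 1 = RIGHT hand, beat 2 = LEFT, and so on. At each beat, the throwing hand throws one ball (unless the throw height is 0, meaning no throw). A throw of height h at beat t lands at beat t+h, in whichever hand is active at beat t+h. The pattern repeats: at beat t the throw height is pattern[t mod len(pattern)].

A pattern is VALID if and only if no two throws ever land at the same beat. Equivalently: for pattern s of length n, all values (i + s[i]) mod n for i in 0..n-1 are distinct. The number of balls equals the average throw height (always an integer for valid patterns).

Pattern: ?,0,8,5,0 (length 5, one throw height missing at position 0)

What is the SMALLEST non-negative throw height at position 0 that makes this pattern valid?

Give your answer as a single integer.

i=0: s[i]=? (unknown)
i=1: (1 + 0) mod 5 = 1
i=2: (2 + 8) mod 5 = 0
i=3: (3 + 5) mod 5 = 3
i=4: (4 + 0) mod 5 = 4
Known residues: [0, 1, 3, 4]; need a permutation of 0..4, so missing residue r = 2
Need (0 + s) mod 5 = 2; smallest s = (2 - 0) mod 5 = 2

Answer: 2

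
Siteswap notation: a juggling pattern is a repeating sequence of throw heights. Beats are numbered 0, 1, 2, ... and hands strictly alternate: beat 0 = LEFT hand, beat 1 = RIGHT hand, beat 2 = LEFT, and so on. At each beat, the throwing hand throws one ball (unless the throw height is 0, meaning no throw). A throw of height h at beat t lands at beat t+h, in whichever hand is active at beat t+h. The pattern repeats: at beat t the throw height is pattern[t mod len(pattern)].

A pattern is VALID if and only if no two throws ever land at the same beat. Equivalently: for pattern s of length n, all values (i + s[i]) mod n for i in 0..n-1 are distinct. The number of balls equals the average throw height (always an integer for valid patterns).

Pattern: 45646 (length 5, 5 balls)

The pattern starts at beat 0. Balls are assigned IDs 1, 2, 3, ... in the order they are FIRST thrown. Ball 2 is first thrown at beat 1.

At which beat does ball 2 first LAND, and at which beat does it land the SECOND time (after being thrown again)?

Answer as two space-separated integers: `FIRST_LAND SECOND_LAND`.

Beat 0 (L): throw ball1 h=4 -> lands@4:L; in-air after throw: [b1@4:L]
Beat 1 (R): throw ball2 h=5 -> lands@6:L; in-air after throw: [b1@4:L b2@6:L]
Beat 2 (L): throw ball3 h=6 -> lands@8:L; in-air after throw: [b1@4:L b2@6:L b3@8:L]
Beat 3 (R): throw ball4 h=4 -> lands@7:R; in-air after throw: [b1@4:L b2@6:L b4@7:R b3@8:L]
Beat 4 (L): throw ball1 h=6 -> lands@10:L; in-air after throw: [b2@6:L b4@7:R b3@8:L b1@10:L]
Beat 5 (R): throw ball5 h=4 -> lands@9:R; in-air after throw: [b2@6:L b4@7:R b3@8:L b5@9:R b1@10:L]
Beat 6 (L): throw ball2 h=5 -> lands@11:R; in-air after throw: [b4@7:R b3@8:L b5@9:R b1@10:L b2@11:R]
Beat 7 (R): throw ball4 h=6 -> lands@13:R; in-air after throw: [b3@8:L b5@9:R b1@10:L b2@11:R b4@13:R]
Beat 8 (L): throw ball3 h=4 -> lands@12:L; in-air after throw: [b5@9:R b1@10:L b2@11:R b3@12:L b4@13:R]
Beat 9 (R): throw ball5 h=6 -> lands@15:R; in-air after throw: [b1@10:L b2@11:R b3@12:L b4@13:R b5@15:R]
Beat 10 (L): throw ball1 h=4 -> lands@14:L; in-air after throw: [b2@11:R b3@12:L b4@13:R b1@14:L b5@15:R]
Beat 11 (R): throw ball2 h=5 -> lands@16:L; in-air after throw: [b3@12:L b4@13:R b1@14:L b5@15:R b2@16:L]
Ball 2: thrown@1 h=5 -> first land @6; rethrown@6 h=5 -> second land @11

Answer: 6 11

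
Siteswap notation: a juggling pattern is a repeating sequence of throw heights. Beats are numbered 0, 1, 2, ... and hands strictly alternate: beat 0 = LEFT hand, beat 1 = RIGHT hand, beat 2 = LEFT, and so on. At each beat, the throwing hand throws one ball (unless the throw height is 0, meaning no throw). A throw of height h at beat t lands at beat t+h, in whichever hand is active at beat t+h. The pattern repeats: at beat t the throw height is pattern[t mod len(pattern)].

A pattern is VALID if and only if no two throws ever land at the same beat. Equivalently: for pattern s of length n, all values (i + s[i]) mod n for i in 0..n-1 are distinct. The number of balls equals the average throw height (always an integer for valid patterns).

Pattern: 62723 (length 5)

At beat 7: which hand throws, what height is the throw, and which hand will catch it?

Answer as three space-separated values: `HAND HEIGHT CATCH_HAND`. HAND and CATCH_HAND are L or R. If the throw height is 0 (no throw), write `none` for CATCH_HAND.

Answer: R 7 L

Derivation:
Beat 7: 7 mod 2 = 1, so hand = R
Throw height = pattern[7 mod 5] = pattern[2] = 7
Lands at beat 7+7=14, 14 mod 2 = 0, so catch hand = L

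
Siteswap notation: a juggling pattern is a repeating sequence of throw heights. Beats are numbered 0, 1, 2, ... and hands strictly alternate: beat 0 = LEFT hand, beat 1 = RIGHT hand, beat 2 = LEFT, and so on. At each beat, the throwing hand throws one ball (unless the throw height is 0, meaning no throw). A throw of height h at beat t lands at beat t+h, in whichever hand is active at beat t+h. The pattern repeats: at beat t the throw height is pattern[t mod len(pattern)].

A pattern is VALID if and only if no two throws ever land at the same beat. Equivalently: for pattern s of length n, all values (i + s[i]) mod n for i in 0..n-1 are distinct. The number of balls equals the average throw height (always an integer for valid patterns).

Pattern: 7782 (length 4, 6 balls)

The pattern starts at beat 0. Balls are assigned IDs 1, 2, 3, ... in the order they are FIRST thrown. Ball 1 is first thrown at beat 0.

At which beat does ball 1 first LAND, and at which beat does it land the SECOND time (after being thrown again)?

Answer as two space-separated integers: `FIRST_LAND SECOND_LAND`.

Answer: 7 9

Derivation:
Beat 0 (L): throw ball1 h=7 -> lands@7:R; in-air after throw: [b1@7:R]
Beat 1 (R): throw ball2 h=7 -> lands@8:L; in-air after throw: [b1@7:R b2@8:L]
Beat 2 (L): throw ball3 h=8 -> lands@10:L; in-air after throw: [b1@7:R b2@8:L b3@10:L]
Beat 3 (R): throw ball4 h=2 -> lands@5:R; in-air after throw: [b4@5:R b1@7:R b2@8:L b3@10:L]
Beat 4 (L): throw ball5 h=7 -> lands@11:R; in-air after throw: [b4@5:R b1@7:R b2@8:L b3@10:L b5@11:R]
Beat 5 (R): throw ball4 h=7 -> lands@12:L; in-air after throw: [b1@7:R b2@8:L b3@10:L b5@11:R b4@12:L]
Beat 6 (L): throw ball6 h=8 -> lands@14:L; in-air after throw: [b1@7:R b2@8:L b3@10:L b5@11:R b4@12:L b6@14:L]
Beat 7 (R): throw ball1 h=2 -> lands@9:R; in-air after throw: [b2@8:L b1@9:R b3@10:L b5@11:R b4@12:L b6@14:L]
Beat 8 (L): throw ball2 h=7 -> lands@15:R; in-air after throw: [b1@9:R b3@10:L b5@11:R b4@12:L b6@14:L b2@15:R]
Beat 9 (R): throw ball1 h=7 -> lands@16:L; in-air after throw: [b3@10:L b5@11:R b4@12:L b6@14:L b2@15:R b1@16:L]
Ball 1: thrown@0 h=7 -> first land @7; rethrown@7 h=2 -> second land @9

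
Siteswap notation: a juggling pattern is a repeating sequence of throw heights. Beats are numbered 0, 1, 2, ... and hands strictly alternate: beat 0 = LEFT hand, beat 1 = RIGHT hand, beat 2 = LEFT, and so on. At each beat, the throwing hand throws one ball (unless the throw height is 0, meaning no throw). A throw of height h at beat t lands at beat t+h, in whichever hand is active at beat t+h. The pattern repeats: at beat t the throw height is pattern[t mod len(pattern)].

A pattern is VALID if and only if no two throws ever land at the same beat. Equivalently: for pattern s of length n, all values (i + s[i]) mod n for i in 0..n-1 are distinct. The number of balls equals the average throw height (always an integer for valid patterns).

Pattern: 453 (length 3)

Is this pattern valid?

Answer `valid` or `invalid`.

i=0: (i + s[i]) mod n = (0 + 4) mod 3 = 1
i=1: (i + s[i]) mod n = (1 + 5) mod 3 = 0
i=2: (i + s[i]) mod n = (2 + 3) mod 3 = 2
Residues: [1, 0, 2], distinct: True

Answer: valid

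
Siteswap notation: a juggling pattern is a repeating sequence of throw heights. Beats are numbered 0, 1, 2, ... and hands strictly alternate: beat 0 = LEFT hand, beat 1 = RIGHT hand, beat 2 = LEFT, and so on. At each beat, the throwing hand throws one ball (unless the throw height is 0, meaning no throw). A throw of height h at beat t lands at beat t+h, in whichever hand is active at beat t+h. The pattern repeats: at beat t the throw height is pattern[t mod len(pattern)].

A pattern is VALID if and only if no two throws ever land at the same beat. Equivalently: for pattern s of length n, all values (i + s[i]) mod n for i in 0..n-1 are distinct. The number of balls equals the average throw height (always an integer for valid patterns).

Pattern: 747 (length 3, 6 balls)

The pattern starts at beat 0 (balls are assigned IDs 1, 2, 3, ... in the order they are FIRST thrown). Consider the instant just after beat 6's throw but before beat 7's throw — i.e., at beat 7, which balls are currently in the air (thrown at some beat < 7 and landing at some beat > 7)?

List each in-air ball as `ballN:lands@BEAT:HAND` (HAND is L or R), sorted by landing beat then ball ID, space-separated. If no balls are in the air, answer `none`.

Answer: ball5:lands@8:L ball3:lands@9:R ball4:lands@10:L ball2:lands@12:L ball6:lands@13:R

Derivation:
Beat 0 (L): throw ball1 h=7 -> lands@7:R; in-air after throw: [b1@7:R]
Beat 1 (R): throw ball2 h=4 -> lands@5:R; in-air after throw: [b2@5:R b1@7:R]
Beat 2 (L): throw ball3 h=7 -> lands@9:R; in-air after throw: [b2@5:R b1@7:R b3@9:R]
Beat 3 (R): throw ball4 h=7 -> lands@10:L; in-air after throw: [b2@5:R b1@7:R b3@9:R b4@10:L]
Beat 4 (L): throw ball5 h=4 -> lands@8:L; in-air after throw: [b2@5:R b1@7:R b5@8:L b3@9:R b4@10:L]
Beat 5 (R): throw ball2 h=7 -> lands@12:L; in-air after throw: [b1@7:R b5@8:L b3@9:R b4@10:L b2@12:L]
Beat 6 (L): throw ball6 h=7 -> lands@13:R; in-air after throw: [b1@7:R b5@8:L b3@9:R b4@10:L b2@12:L b6@13:R]
Beat 7 (R): throw ball1 h=4 -> lands@11:R; in-air after throw: [b5@8:L b3@9:R b4@10:L b1@11:R b2@12:L b6@13:R]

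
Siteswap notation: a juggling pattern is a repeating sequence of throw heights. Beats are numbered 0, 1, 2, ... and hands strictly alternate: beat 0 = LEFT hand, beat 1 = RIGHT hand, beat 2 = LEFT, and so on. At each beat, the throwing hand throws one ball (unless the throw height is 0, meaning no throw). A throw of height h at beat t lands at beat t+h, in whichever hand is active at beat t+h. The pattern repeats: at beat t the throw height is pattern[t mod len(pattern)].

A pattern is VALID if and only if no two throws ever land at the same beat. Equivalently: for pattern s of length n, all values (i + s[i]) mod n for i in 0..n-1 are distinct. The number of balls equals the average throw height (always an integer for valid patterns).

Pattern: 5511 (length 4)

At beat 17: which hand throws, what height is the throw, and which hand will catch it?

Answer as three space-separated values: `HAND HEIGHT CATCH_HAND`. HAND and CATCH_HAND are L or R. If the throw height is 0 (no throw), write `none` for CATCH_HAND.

Answer: R 5 L

Derivation:
Beat 17: 17 mod 2 = 1, so hand = R
Throw height = pattern[17 mod 4] = pattern[1] = 5
Lands at beat 17+5=22, 22 mod 2 = 0, so catch hand = L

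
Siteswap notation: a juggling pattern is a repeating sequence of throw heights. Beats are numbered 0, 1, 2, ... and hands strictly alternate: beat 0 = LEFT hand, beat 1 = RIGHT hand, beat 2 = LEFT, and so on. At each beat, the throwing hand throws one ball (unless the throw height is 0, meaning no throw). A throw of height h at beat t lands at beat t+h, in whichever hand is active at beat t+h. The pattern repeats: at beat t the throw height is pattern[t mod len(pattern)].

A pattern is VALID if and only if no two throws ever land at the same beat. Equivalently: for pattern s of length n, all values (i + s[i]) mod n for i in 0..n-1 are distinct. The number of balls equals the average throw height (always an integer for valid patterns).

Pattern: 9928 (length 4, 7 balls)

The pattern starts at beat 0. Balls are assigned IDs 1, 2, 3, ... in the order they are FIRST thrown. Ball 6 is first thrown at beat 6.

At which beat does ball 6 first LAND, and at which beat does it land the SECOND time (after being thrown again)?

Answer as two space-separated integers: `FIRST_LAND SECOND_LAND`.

Beat 0 (L): throw ball1 h=9 -> lands@9:R; in-air after throw: [b1@9:R]
Beat 1 (R): throw ball2 h=9 -> lands@10:L; in-air after throw: [b1@9:R b2@10:L]
Beat 2 (L): throw ball3 h=2 -> lands@4:L; in-air after throw: [b3@4:L b1@9:R b2@10:L]
Beat 3 (R): throw ball4 h=8 -> lands@11:R; in-air after throw: [b3@4:L b1@9:R b2@10:L b4@11:R]
Beat 4 (L): throw ball3 h=9 -> lands@13:R; in-air after throw: [b1@9:R b2@10:L b4@11:R b3@13:R]
Beat 5 (R): throw ball5 h=9 -> lands@14:L; in-air after throw: [b1@9:R b2@10:L b4@11:R b3@13:R b5@14:L]
Beat 6 (L): throw ball6 h=2 -> lands@8:L; in-air after throw: [b6@8:L b1@9:R b2@10:L b4@11:R b3@13:R b5@14:L]
Beat 7 (R): throw ball7 h=8 -> lands@15:R; in-air after throw: [b6@8:L b1@9:R b2@10:L b4@11:R b3@13:R b5@14:L b7@15:R]
Beat 8 (L): throw ball6 h=9 -> lands@17:R; in-air after throw: [b1@9:R b2@10:L b4@11:R b3@13:R b5@14:L b7@15:R b6@17:R]
Beat 9 (R): throw ball1 h=9 -> lands@18:L; in-air after throw: [b2@10:L b4@11:R b3@13:R b5@14:L b7@15:R b6@17:R b1@18:L]
Beat 10 (L): throw ball2 h=2 -> lands@12:L; in-air after throw: [b4@11:R b2@12:L b3@13:R b5@14:L b7@15:R b6@17:R b1@18:L]
Beat 11 (R): throw ball4 h=8 -> lands@19:R; in-air after throw: [b2@12:L b3@13:R b5@14:L b7@15:R b6@17:R b1@18:L b4@19:R]
Beat 12 (L): throw ball2 h=9 -> lands@21:R; in-air after throw: [b3@13:R b5@14:L b7@15:R b6@17:R b1@18:L b4@19:R b2@21:R]
Beat 13 (R): throw ball3 h=9 -> lands@22:L; in-air after throw: [b5@14:L b7@15:R b6@17:R b1@18:L b4@19:R b2@21:R b3@22:L]
Beat 14 (L): throw ball5 h=2 -> lands@16:L; in-air after throw: [b7@15:R b5@16:L b6@17:R b1@18:L b4@19:R b2@21:R b3@22:L]
Beat 15 (R): throw ball7 h=8 -> lands@23:R; in-air after throw: [b5@16:L b6@17:R b1@18:L b4@19:R b2@21:R b3@22:L b7@23:R]
Beat 16 (L): throw ball5 h=9 -> lands@25:R; in-air after throw: [b6@17:R b1@18:L b4@19:R b2@21:R b3@22:L b7@23:R b5@25:R]
Beat 17 (R): throw ball6 h=9 -> lands@26:L; in-air after throw: [b1@18:L b4@19:R b2@21:R b3@22:L b7@23:R b5@25:R b6@26:L]
Ball 6: thrown@6 h=2 -> first land @8; rethrown@8 h=9 -> second land @17

Answer: 8 17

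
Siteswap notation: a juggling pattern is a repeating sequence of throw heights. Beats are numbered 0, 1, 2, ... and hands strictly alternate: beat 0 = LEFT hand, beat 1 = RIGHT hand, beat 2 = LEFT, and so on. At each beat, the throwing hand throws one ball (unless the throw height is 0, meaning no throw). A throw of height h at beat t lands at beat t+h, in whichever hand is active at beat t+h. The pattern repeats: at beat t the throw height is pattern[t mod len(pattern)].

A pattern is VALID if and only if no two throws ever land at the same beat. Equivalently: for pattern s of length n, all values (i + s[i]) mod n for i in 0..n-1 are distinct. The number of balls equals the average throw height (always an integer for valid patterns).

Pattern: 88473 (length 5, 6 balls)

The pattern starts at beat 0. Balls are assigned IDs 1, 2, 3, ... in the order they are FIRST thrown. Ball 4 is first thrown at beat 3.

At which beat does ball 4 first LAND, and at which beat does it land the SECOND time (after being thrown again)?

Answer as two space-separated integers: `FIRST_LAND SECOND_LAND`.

Beat 0 (L): throw ball1 h=8 -> lands@8:L; in-air after throw: [b1@8:L]
Beat 1 (R): throw ball2 h=8 -> lands@9:R; in-air after throw: [b1@8:L b2@9:R]
Beat 2 (L): throw ball3 h=4 -> lands@6:L; in-air after throw: [b3@6:L b1@8:L b2@9:R]
Beat 3 (R): throw ball4 h=7 -> lands@10:L; in-air after throw: [b3@6:L b1@8:L b2@9:R b4@10:L]
Beat 4 (L): throw ball5 h=3 -> lands@7:R; in-air after throw: [b3@6:L b5@7:R b1@8:L b2@9:R b4@10:L]
Beat 5 (R): throw ball6 h=8 -> lands@13:R; in-air after throw: [b3@6:L b5@7:R b1@8:L b2@9:R b4@10:L b6@13:R]
Beat 6 (L): throw ball3 h=8 -> lands@14:L; in-air after throw: [b5@7:R b1@8:L b2@9:R b4@10:L b6@13:R b3@14:L]
Beat 7 (R): throw ball5 h=4 -> lands@11:R; in-air after throw: [b1@8:L b2@9:R b4@10:L b5@11:R b6@13:R b3@14:L]
Beat 8 (L): throw ball1 h=7 -> lands@15:R; in-air after throw: [b2@9:R b4@10:L b5@11:R b6@13:R b3@14:L b1@15:R]
Beat 9 (R): throw ball2 h=3 -> lands@12:L; in-air after throw: [b4@10:L b5@11:R b2@12:L b6@13:R b3@14:L b1@15:R]
Beat 10 (L): throw ball4 h=8 -> lands@18:L; in-air after throw: [b5@11:R b2@12:L b6@13:R b3@14:L b1@15:R b4@18:L]
Beat 11 (R): throw ball5 h=8 -> lands@19:R; in-air after throw: [b2@12:L b6@13:R b3@14:L b1@15:R b4@18:L b5@19:R]
Beat 12 (L): throw ball2 h=4 -> lands@16:L; in-air after throw: [b6@13:R b3@14:L b1@15:R b2@16:L b4@18:L b5@19:R]
Beat 13 (R): throw ball6 h=7 -> lands@20:L; in-air after throw: [b3@14:L b1@15:R b2@16:L b4@18:L b5@19:R b6@20:L]
Beat 14 (L): throw ball3 h=3 -> lands@17:R; in-air after throw: [b1@15:R b2@16:L b3@17:R b4@18:L b5@19:R b6@20:L]
Beat 15 (R): throw ball1 h=8 -> lands@23:R; in-air after throw: [b2@16:L b3@17:R b4@18:L b5@19:R b6@20:L b1@23:R]
Beat 16 (L): throw ball2 h=8 -> lands@24:L; in-air after throw: [b3@17:R b4@18:L b5@19:R b6@20:L b1@23:R b2@24:L]
Beat 17 (R): throw ball3 h=4 -> lands@21:R; in-air after throw: [b4@18:L b5@19:R b6@20:L b3@21:R b1@23:R b2@24:L]
Ball 4: thrown@3 h=7 -> first land @10; rethrown@10 h=8 -> second land @18

Answer: 10 18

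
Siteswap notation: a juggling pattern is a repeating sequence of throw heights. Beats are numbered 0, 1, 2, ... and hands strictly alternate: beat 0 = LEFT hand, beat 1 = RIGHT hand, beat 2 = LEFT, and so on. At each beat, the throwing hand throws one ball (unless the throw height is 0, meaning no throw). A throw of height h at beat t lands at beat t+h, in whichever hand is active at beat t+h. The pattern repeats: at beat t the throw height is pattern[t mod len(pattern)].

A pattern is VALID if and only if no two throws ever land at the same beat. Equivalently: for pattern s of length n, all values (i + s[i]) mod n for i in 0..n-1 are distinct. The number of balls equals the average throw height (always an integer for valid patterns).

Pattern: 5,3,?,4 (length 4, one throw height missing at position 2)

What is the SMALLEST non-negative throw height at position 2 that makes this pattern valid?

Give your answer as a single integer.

i=0: (0 + 5) mod 4 = 1
i=1: (1 + 3) mod 4 = 0
i=2: s[i]=? (unknown)
i=3: (3 + 4) mod 4 = 3
Known residues: [0, 1, 3]; need a permutation of 0..3, so missing residue r = 2
Need (2 + s) mod 4 = 2; smallest s = (2 - 2) mod 4 = 0

Answer: 0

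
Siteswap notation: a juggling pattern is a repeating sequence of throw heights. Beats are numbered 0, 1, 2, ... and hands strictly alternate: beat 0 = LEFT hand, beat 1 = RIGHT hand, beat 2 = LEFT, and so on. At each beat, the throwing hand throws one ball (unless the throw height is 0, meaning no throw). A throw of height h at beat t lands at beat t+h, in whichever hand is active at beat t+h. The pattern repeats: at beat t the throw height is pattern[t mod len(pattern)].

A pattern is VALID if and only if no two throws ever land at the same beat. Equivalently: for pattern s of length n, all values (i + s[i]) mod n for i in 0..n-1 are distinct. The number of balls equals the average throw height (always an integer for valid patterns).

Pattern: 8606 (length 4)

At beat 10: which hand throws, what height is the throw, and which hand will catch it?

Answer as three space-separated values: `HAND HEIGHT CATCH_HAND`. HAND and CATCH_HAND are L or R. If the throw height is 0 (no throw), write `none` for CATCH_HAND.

Beat 10: 10 mod 2 = 0, so hand = L
Throw height = pattern[10 mod 4] = pattern[2] = 0

Answer: L 0 none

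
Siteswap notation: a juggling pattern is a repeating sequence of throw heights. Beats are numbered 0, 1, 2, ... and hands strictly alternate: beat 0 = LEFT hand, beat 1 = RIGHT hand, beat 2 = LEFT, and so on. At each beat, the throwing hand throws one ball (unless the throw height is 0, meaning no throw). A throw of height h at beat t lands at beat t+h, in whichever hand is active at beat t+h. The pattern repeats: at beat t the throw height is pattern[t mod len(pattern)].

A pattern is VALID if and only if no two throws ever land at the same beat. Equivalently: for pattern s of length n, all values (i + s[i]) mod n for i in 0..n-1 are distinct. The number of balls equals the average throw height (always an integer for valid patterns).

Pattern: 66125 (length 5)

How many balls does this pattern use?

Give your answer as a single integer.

Pattern = [6, 6, 1, 2, 5], length n = 5
  position 0: throw height = 6, running sum = 6
  position 1: throw height = 6, running sum = 12
  position 2: throw height = 1, running sum = 13
  position 3: throw height = 2, running sum = 15
  position 4: throw height = 5, running sum = 20
Total sum = 20; balls = sum / n = 20 / 5 = 4

Answer: 4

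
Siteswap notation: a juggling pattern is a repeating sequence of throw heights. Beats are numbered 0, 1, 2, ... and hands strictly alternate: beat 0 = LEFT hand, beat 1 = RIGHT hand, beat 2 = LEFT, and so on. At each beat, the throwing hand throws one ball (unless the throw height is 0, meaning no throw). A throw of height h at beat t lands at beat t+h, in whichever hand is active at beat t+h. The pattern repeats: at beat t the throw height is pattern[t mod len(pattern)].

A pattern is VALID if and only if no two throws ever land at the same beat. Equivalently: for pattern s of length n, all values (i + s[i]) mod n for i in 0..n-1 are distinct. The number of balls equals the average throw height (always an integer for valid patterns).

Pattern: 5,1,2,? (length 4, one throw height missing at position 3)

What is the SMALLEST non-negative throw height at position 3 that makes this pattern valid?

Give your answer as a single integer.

i=0: (0 + 5) mod 4 = 1
i=1: (1 + 1) mod 4 = 2
i=2: (2 + 2) mod 4 = 0
i=3: s[i]=? (unknown)
Known residues: [0, 1, 2]; need a permutation of 0..3, so missing residue r = 3
Need (3 + s) mod 4 = 3; smallest s = (3 - 3) mod 4 = 0

Answer: 0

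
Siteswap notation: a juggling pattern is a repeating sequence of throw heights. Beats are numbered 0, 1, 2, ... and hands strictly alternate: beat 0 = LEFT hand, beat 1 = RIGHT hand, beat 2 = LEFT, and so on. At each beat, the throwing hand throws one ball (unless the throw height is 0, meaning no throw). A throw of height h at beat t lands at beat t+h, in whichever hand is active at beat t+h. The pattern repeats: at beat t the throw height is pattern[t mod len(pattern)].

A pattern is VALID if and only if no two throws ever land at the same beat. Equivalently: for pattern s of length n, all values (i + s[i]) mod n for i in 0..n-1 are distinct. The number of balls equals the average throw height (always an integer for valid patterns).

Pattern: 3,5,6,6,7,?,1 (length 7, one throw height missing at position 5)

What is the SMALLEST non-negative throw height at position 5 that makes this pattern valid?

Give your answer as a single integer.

Answer: 0

Derivation:
i=0: (0 + 3) mod 7 = 3
i=1: (1 + 5) mod 7 = 6
i=2: (2 + 6) mod 7 = 1
i=3: (3 + 6) mod 7 = 2
i=4: (4 + 7) mod 7 = 4
i=5: s[i]=? (unknown)
i=6: (6 + 1) mod 7 = 0
Known residues: [0, 1, 2, 3, 4, 6]; need a permutation of 0..6, so missing residue r = 5
Need (5 + s) mod 7 = 5; smallest s = (5 - 5) mod 7 = 0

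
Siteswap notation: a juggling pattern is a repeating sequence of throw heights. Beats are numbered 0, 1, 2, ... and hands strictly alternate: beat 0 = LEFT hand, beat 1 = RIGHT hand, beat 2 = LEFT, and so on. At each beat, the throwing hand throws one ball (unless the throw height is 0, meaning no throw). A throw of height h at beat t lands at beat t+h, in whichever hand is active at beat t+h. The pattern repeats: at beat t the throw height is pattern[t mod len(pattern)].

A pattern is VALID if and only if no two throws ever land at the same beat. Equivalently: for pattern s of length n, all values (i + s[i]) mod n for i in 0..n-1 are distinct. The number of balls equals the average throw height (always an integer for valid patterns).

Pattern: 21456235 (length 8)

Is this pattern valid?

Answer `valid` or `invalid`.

Answer: invalid

Derivation:
i=0: (i + s[i]) mod n = (0 + 2) mod 8 = 2
i=1: (i + s[i]) mod n = (1 + 1) mod 8 = 2
i=2: (i + s[i]) mod n = (2 + 4) mod 8 = 6
i=3: (i + s[i]) mod n = (3 + 5) mod 8 = 0
i=4: (i + s[i]) mod n = (4 + 6) mod 8 = 2
i=5: (i + s[i]) mod n = (5 + 2) mod 8 = 7
i=6: (i + s[i]) mod n = (6 + 3) mod 8 = 1
i=7: (i + s[i]) mod n = (7 + 5) mod 8 = 4
Residues: [2, 2, 6, 0, 2, 7, 1, 4], distinct: False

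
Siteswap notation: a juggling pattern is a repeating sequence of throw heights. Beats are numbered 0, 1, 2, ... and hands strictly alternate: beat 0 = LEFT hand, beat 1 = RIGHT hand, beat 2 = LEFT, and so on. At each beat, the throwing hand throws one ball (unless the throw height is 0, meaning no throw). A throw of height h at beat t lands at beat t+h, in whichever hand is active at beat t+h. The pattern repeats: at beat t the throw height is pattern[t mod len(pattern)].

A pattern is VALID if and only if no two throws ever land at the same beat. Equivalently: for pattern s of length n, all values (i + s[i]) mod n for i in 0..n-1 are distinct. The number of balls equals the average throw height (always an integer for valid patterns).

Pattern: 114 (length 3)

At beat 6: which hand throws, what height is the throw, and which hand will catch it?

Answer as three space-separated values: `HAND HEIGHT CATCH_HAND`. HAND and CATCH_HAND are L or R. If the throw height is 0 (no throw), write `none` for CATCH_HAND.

Answer: L 1 R

Derivation:
Beat 6: 6 mod 2 = 0, so hand = L
Throw height = pattern[6 mod 3] = pattern[0] = 1
Lands at beat 6+1=7, 7 mod 2 = 1, so catch hand = R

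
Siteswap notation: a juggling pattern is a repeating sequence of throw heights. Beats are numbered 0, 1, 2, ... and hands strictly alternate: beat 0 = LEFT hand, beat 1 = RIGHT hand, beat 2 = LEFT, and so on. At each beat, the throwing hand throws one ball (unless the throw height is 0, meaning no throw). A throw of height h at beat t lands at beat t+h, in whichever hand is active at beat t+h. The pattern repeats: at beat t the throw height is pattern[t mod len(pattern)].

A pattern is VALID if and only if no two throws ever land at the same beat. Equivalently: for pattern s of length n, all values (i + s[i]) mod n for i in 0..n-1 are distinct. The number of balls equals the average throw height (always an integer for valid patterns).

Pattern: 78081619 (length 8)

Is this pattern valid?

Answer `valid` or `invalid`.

Answer: invalid

Derivation:
i=0: (i + s[i]) mod n = (0 + 7) mod 8 = 7
i=1: (i + s[i]) mod n = (1 + 8) mod 8 = 1
i=2: (i + s[i]) mod n = (2 + 0) mod 8 = 2
i=3: (i + s[i]) mod n = (3 + 8) mod 8 = 3
i=4: (i + s[i]) mod n = (4 + 1) mod 8 = 5
i=5: (i + s[i]) mod n = (5 + 6) mod 8 = 3
i=6: (i + s[i]) mod n = (6 + 1) mod 8 = 7
i=7: (i + s[i]) mod n = (7 + 9) mod 8 = 0
Residues: [7, 1, 2, 3, 5, 3, 7, 0], distinct: False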